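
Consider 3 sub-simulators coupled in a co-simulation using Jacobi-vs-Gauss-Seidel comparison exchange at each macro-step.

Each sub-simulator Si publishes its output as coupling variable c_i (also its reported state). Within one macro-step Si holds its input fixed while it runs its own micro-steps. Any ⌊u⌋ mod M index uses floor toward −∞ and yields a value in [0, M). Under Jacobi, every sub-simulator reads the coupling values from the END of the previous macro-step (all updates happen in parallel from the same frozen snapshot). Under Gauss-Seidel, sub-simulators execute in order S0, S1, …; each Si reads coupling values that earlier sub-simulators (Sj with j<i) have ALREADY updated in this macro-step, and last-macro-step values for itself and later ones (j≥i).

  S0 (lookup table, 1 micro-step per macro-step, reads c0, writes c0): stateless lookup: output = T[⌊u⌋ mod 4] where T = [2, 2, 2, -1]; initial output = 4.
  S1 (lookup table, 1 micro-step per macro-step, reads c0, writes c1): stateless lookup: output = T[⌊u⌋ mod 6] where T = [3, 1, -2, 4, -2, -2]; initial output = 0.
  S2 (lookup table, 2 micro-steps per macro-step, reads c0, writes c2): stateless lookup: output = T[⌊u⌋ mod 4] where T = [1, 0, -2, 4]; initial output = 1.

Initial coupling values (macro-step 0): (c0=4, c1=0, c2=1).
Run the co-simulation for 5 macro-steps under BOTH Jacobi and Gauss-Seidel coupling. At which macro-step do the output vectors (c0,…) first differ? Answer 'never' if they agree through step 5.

first divergence at macro-step: 1

[Jacobi] macro 1: S0 reads c0=4 → after 1×micro: 2; S1 reads c0=4 → after 1×micro: -2; S2 reads c0=4 → after 2×micro: 1 ⇒ (c0=2, c1=-2, c2=1)
[Jacobi] macro 2: S0 reads c0=2 → after 1×micro: 2; S1 reads c0=2 → after 1×micro: -2; S2 reads c0=2 → after 2×micro: -2 ⇒ (c0=2, c1=-2, c2=-2)
[Jacobi] macro 3: S0 reads c0=2 → after 1×micro: 2; S1 reads c0=2 → after 1×micro: -2; S2 reads c0=2 → after 2×micro: -2 ⇒ (c0=2, c1=-2, c2=-2)
[Jacobi] macro 4: S0 reads c0=2 → after 1×micro: 2; S1 reads c0=2 → after 1×micro: -2; S2 reads c0=2 → after 2×micro: -2 ⇒ (c0=2, c1=-2, c2=-2)
[Jacobi] macro 5: S0 reads c0=2 → after 1×micro: 2; S1 reads c0=2 → after 1×micro: -2; S2 reads c0=2 → after 2×micro: -2 ⇒ (c0=2, c1=-2, c2=-2)
[Gauss-Seidel] macro 1: S0 reads c0=4 → after 1×micro: 2; S1 reads c0=2 → after 1×micro: -2; S2 reads c0=2 → after 2×micro: -2 ⇒ (c0=2, c1=-2, c2=-2)
[Gauss-Seidel] macro 2: S0 reads c0=2 → after 1×micro: 2; S1 reads c0=2 → after 1×micro: -2; S2 reads c0=2 → after 2×micro: -2 ⇒ (c0=2, c1=-2, c2=-2)
[Gauss-Seidel] macro 3: S0 reads c0=2 → after 1×micro: 2; S1 reads c0=2 → after 1×micro: -2; S2 reads c0=2 → after 2×micro: -2 ⇒ (c0=2, c1=-2, c2=-2)
[Gauss-Seidel] macro 4: S0 reads c0=2 → after 1×micro: 2; S1 reads c0=2 → after 1×micro: -2; S2 reads c0=2 → after 2×micro: -2 ⇒ (c0=2, c1=-2, c2=-2)
[Gauss-Seidel] macro 5: S0 reads c0=2 → after 1×micro: 2; S1 reads c0=2 → after 1×micro: -2; S2 reads c0=2 → after 2×micro: -2 ⇒ (c0=2, c1=-2, c2=-2)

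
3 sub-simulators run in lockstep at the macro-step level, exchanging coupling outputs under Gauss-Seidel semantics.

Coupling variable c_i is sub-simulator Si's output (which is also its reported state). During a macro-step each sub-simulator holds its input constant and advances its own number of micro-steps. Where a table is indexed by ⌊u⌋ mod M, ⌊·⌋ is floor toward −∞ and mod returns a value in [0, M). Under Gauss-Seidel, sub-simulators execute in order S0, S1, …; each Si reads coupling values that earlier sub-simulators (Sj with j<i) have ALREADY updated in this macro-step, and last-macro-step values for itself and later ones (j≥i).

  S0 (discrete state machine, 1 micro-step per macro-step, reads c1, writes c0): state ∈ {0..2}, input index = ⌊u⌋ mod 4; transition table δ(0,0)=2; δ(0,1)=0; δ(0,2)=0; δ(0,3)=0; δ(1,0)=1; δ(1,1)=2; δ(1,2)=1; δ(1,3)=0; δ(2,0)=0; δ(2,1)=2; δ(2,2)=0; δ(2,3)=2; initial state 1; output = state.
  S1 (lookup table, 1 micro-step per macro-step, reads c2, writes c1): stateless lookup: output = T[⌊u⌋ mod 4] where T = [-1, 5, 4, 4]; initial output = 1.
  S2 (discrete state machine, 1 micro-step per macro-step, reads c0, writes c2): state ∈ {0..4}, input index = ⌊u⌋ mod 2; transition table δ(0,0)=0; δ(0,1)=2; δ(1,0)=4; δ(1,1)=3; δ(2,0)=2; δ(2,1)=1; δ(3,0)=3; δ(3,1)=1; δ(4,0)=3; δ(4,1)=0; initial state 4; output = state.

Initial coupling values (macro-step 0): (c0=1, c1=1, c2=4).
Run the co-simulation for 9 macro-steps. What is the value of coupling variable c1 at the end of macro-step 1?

macro 1: S0 reads c1=1 → after 1×micro: 2; S1 reads c2=4 → after 1×micro: -1; S2 reads c0=2 → after 1×micro: 3 ⇒ (c0=2, c1=-1, c2=3)
macro 2: S0 reads c1=-1 → after 1×micro: 2; S1 reads c2=3 → after 1×micro: 4; S2 reads c0=2 → after 1×micro: 3 ⇒ (c0=2, c1=4, c2=3)
macro 3: S0 reads c1=4 → after 1×micro: 0; S1 reads c2=3 → after 1×micro: 4; S2 reads c0=0 → after 1×micro: 3 ⇒ (c0=0, c1=4, c2=3)
macro 4: S0 reads c1=4 → after 1×micro: 2; S1 reads c2=3 → after 1×micro: 4; S2 reads c0=2 → after 1×micro: 3 ⇒ (c0=2, c1=4, c2=3)
macro 5: S0 reads c1=4 → after 1×micro: 0; S1 reads c2=3 → after 1×micro: 4; S2 reads c0=0 → after 1×micro: 3 ⇒ (c0=0, c1=4, c2=3)
macro 6: S0 reads c1=4 → after 1×micro: 2; S1 reads c2=3 → after 1×micro: 4; S2 reads c0=2 → after 1×micro: 3 ⇒ (c0=2, c1=4, c2=3)
macro 7: S0 reads c1=4 → after 1×micro: 0; S1 reads c2=3 → after 1×micro: 4; S2 reads c0=0 → after 1×micro: 3 ⇒ (c0=0, c1=4, c2=3)
macro 8: S0 reads c1=4 → after 1×micro: 2; S1 reads c2=3 → after 1×micro: 4; S2 reads c0=2 → after 1×micro: 3 ⇒ (c0=2, c1=4, c2=3)
macro 9: S0 reads c1=4 → after 1×micro: 0; S1 reads c2=3 → after 1×micro: 4; S2 reads c0=0 → after 1×micro: 3 ⇒ (c0=0, c1=4, c2=3)

c1 at macro-step 1 = -1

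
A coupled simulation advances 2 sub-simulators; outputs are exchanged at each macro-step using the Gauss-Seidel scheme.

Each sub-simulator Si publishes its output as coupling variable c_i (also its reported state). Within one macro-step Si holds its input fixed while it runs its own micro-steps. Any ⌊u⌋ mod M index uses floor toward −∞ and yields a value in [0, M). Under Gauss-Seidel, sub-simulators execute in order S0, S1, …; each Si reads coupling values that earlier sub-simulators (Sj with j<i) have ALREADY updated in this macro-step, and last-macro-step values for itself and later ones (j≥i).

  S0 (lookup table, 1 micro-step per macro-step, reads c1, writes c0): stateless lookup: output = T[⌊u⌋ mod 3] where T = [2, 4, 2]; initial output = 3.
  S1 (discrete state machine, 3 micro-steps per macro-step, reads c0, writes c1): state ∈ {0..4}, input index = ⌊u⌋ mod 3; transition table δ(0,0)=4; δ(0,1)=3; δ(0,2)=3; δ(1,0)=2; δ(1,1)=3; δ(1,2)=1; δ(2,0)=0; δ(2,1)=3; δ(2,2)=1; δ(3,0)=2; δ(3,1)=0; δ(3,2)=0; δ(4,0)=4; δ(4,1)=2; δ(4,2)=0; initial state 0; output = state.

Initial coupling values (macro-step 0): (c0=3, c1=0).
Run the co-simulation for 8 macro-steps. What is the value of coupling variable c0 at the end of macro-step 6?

c0 at macro-step 6 = 2

macro 1: S0 reads c1=0 → after 1×micro: 2; S1 reads c0=2 → after 3×micro: 3 ⇒ (c0=2, c1=3)
macro 2: S0 reads c1=3 → after 1×micro: 2; S1 reads c0=2 → after 3×micro: 0 ⇒ (c0=2, c1=0)
macro 3: S0 reads c1=0 → after 1×micro: 2; S1 reads c0=2 → after 3×micro: 3 ⇒ (c0=2, c1=3)
macro 4: S0 reads c1=3 → after 1×micro: 2; S1 reads c0=2 → after 3×micro: 0 ⇒ (c0=2, c1=0)
macro 5: S0 reads c1=0 → after 1×micro: 2; S1 reads c0=2 → after 3×micro: 3 ⇒ (c0=2, c1=3)
macro 6: S0 reads c1=3 → after 1×micro: 2; S1 reads c0=2 → after 3×micro: 0 ⇒ (c0=2, c1=0)
macro 7: S0 reads c1=0 → after 1×micro: 2; S1 reads c0=2 → after 3×micro: 3 ⇒ (c0=2, c1=3)
macro 8: S0 reads c1=3 → after 1×micro: 2; S1 reads c0=2 → after 3×micro: 0 ⇒ (c0=2, c1=0)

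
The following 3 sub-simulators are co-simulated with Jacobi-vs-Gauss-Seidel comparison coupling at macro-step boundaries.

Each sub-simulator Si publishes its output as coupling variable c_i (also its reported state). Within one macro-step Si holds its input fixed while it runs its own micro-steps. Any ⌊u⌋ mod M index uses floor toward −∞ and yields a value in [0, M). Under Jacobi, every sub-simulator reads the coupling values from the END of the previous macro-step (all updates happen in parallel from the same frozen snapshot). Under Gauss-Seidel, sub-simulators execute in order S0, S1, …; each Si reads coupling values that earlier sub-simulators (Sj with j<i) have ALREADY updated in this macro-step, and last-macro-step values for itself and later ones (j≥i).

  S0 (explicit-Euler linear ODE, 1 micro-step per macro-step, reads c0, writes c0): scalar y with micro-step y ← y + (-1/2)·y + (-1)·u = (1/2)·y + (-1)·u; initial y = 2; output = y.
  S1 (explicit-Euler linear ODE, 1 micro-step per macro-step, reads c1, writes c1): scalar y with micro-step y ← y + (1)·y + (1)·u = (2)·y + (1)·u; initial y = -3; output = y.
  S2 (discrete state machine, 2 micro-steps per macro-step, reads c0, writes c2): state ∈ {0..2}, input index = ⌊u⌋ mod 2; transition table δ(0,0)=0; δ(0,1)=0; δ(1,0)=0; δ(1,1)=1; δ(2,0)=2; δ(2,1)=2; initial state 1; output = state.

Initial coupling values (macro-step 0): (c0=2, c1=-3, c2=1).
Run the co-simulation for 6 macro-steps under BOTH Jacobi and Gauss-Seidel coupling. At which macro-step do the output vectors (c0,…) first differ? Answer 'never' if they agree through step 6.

[Jacobi] macro 1: S0 reads c0=2 → after 1×micro: -1; S1 reads c1=-3 → after 1×micro: -9; S2 reads c0=2 → after 2×micro: 0 ⇒ (c0=-1, c1=-9, c2=0)
[Jacobi] macro 2: S0 reads c0=-1 → after 1×micro: 1/2; S1 reads c1=-9 → after 1×micro: -27; S2 reads c0=-1 → after 2×micro: 0 ⇒ (c0=1/2, c1=-27, c2=0)
[Jacobi] macro 3: S0 reads c0=1/2 → after 1×micro: -1/4; S1 reads c1=-27 → after 1×micro: -81; S2 reads c0=1/2 → after 2×micro: 0 ⇒ (c0=-1/4, c1=-81, c2=0)
[Jacobi] macro 4: S0 reads c0=-1/4 → after 1×micro: 1/8; S1 reads c1=-81 → after 1×micro: -243; S2 reads c0=-1/4 → after 2×micro: 0 ⇒ (c0=1/8, c1=-243, c2=0)
[Jacobi] macro 5: S0 reads c0=1/8 → after 1×micro: -1/16; S1 reads c1=-243 → after 1×micro: -729; S2 reads c0=1/8 → after 2×micro: 0 ⇒ (c0=-1/16, c1=-729, c2=0)
[Jacobi] macro 6: S0 reads c0=-1/16 → after 1×micro: 1/32; S1 reads c1=-729 → after 1×micro: -2187; S2 reads c0=-1/16 → after 2×micro: 0 ⇒ (c0=1/32, c1=-2187, c2=0)
[Gauss-Seidel] macro 1: S0 reads c0=2 → after 1×micro: -1; S1 reads c1=-3 → after 1×micro: -9; S2 reads c0=-1 → after 2×micro: 1 ⇒ (c0=-1, c1=-9, c2=1)
[Gauss-Seidel] macro 2: S0 reads c0=-1 → after 1×micro: 1/2; S1 reads c1=-9 → after 1×micro: -27; S2 reads c0=1/2 → after 2×micro: 0 ⇒ (c0=1/2, c1=-27, c2=0)
[Gauss-Seidel] macro 3: S0 reads c0=1/2 → after 1×micro: -1/4; S1 reads c1=-27 → after 1×micro: -81; S2 reads c0=-1/4 → after 2×micro: 0 ⇒ (c0=-1/4, c1=-81, c2=0)
[Gauss-Seidel] macro 4: S0 reads c0=-1/4 → after 1×micro: 1/8; S1 reads c1=-81 → after 1×micro: -243; S2 reads c0=1/8 → after 2×micro: 0 ⇒ (c0=1/8, c1=-243, c2=0)
[Gauss-Seidel] macro 5: S0 reads c0=1/8 → after 1×micro: -1/16; S1 reads c1=-243 → after 1×micro: -729; S2 reads c0=-1/16 → after 2×micro: 0 ⇒ (c0=-1/16, c1=-729, c2=0)
[Gauss-Seidel] macro 6: S0 reads c0=-1/16 → after 1×micro: 1/32; S1 reads c1=-729 → after 1×micro: -2187; S2 reads c0=1/32 → after 2×micro: 0 ⇒ (c0=1/32, c1=-2187, c2=0)

first divergence at macro-step: 1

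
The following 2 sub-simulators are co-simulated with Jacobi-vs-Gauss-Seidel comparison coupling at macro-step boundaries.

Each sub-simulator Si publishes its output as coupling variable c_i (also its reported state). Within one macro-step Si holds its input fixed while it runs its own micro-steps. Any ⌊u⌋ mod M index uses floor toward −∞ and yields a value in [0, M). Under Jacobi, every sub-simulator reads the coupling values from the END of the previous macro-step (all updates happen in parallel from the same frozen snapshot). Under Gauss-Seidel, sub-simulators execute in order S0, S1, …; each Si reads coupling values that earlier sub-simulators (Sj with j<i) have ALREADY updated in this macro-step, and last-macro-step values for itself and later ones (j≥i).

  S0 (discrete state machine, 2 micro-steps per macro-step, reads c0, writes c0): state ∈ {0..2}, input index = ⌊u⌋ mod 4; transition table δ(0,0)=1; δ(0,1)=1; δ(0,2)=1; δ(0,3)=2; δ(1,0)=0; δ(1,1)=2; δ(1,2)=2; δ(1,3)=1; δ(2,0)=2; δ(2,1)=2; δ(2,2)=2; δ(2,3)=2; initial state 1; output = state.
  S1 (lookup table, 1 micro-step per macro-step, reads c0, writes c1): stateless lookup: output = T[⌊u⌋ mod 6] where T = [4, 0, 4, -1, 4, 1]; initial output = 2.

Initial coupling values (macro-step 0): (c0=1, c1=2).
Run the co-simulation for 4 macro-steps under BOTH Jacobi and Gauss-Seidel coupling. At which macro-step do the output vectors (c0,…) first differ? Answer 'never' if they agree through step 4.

first divergence at macro-step: 1

[Jacobi] macro 1: S0 reads c0=1 → after 2×micro: 2; S1 reads c0=1 → after 1×micro: 0 ⇒ (c0=2, c1=0)
[Jacobi] macro 2: S0 reads c0=2 → after 2×micro: 2; S1 reads c0=2 → after 1×micro: 4 ⇒ (c0=2, c1=4)
[Jacobi] macro 3: S0 reads c0=2 → after 2×micro: 2; S1 reads c0=2 → after 1×micro: 4 ⇒ (c0=2, c1=4)
[Jacobi] macro 4: S0 reads c0=2 → after 2×micro: 2; S1 reads c0=2 → after 1×micro: 4 ⇒ (c0=2, c1=4)
[Gauss-Seidel] macro 1: S0 reads c0=1 → after 2×micro: 2; S1 reads c0=2 → after 1×micro: 4 ⇒ (c0=2, c1=4)
[Gauss-Seidel] macro 2: S0 reads c0=2 → after 2×micro: 2; S1 reads c0=2 → after 1×micro: 4 ⇒ (c0=2, c1=4)
[Gauss-Seidel] macro 3: S0 reads c0=2 → after 2×micro: 2; S1 reads c0=2 → after 1×micro: 4 ⇒ (c0=2, c1=4)
[Gauss-Seidel] macro 4: S0 reads c0=2 → after 2×micro: 2; S1 reads c0=2 → after 1×micro: 4 ⇒ (c0=2, c1=4)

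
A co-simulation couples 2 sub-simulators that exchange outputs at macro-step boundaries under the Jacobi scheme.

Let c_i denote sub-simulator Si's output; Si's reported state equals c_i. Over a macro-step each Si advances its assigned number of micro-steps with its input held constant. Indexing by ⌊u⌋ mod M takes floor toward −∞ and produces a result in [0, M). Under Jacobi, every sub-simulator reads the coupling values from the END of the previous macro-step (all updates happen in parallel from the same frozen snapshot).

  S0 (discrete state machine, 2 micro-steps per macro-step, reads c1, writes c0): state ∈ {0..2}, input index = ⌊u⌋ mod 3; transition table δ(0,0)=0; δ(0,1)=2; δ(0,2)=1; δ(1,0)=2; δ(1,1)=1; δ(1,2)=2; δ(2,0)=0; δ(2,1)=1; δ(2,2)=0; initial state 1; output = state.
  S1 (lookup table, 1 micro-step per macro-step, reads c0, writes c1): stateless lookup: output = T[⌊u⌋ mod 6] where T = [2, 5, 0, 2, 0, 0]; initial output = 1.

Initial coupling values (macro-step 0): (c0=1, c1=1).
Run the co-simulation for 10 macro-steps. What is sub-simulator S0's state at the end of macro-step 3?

S0 state at macro-step 3 = 2

macro 1: S0 reads c1=1 → after 2×micro: 1; S1 reads c0=1 → after 1×micro: 5 ⇒ (c0=1, c1=5)
macro 2: S0 reads c1=5 → after 2×micro: 0; S1 reads c0=1 → after 1×micro: 5 ⇒ (c0=0, c1=5)
macro 3: S0 reads c1=5 → after 2×micro: 2; S1 reads c0=0 → after 1×micro: 2 ⇒ (c0=2, c1=2)
macro 4: S0 reads c1=2 → after 2×micro: 1; S1 reads c0=2 → after 1×micro: 0 ⇒ (c0=1, c1=0)
macro 5: S0 reads c1=0 → after 2×micro: 0; S1 reads c0=1 → after 1×micro: 5 ⇒ (c0=0, c1=5)
macro 6: S0 reads c1=5 → after 2×micro: 2; S1 reads c0=0 → after 1×micro: 2 ⇒ (c0=2, c1=2)
macro 7: S0 reads c1=2 → after 2×micro: 1; S1 reads c0=2 → after 1×micro: 0 ⇒ (c0=1, c1=0)
macro 8: S0 reads c1=0 → after 2×micro: 0; S1 reads c0=1 → after 1×micro: 5 ⇒ (c0=0, c1=5)
macro 9: S0 reads c1=5 → after 2×micro: 2; S1 reads c0=0 → after 1×micro: 2 ⇒ (c0=2, c1=2)
macro 10: S0 reads c1=2 → after 2×micro: 1; S1 reads c0=2 → after 1×micro: 0 ⇒ (c0=1, c1=0)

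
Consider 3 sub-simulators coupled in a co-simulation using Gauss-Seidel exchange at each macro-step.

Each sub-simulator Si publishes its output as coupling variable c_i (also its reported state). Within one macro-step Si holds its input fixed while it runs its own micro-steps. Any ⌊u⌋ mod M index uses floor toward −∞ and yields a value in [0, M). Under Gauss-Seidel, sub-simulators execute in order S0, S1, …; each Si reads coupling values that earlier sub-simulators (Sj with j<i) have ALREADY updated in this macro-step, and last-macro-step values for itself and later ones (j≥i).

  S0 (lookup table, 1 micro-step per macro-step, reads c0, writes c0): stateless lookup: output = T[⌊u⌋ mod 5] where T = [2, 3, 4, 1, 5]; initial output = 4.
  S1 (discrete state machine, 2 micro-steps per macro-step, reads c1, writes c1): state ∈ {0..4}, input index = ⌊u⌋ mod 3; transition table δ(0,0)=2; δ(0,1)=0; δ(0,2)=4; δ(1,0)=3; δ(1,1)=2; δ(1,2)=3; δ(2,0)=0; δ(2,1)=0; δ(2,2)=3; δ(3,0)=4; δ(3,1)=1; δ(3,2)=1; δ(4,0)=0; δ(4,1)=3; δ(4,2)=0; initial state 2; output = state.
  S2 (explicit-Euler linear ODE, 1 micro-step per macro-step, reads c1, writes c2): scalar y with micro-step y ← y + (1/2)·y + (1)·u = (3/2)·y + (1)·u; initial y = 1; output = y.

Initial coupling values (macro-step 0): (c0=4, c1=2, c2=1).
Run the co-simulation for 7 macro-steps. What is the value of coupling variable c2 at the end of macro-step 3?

macro 1: S0 reads c0=4 → after 1×micro: 5; S1 reads c1=2 → after 2×micro: 1; S2 reads c1=1 → after 1×micro: 5/2 ⇒ (c0=5, c1=1, c2=5/2)
macro 2: S0 reads c0=5 → after 1×micro: 2; S1 reads c1=1 → after 2×micro: 0; S2 reads c1=0 → after 1×micro: 15/4 ⇒ (c0=2, c1=0, c2=15/4)
macro 3: S0 reads c0=2 → after 1×micro: 4; S1 reads c1=0 → after 2×micro: 0; S2 reads c1=0 → after 1×micro: 45/8 ⇒ (c0=4, c1=0, c2=45/8)
macro 4: S0 reads c0=4 → after 1×micro: 5; S1 reads c1=0 → after 2×micro: 0; S2 reads c1=0 → after 1×micro: 135/16 ⇒ (c0=5, c1=0, c2=135/16)
macro 5: S0 reads c0=5 → after 1×micro: 2; S1 reads c1=0 → after 2×micro: 0; S2 reads c1=0 → after 1×micro: 405/32 ⇒ (c0=2, c1=0, c2=405/32)
macro 6: S0 reads c0=2 → after 1×micro: 4; S1 reads c1=0 → after 2×micro: 0; S2 reads c1=0 → after 1×micro: 1215/64 ⇒ (c0=4, c1=0, c2=1215/64)
macro 7: S0 reads c0=4 → after 1×micro: 5; S1 reads c1=0 → after 2×micro: 0; S2 reads c1=0 → after 1×micro: 3645/128 ⇒ (c0=5, c1=0, c2=3645/128)

c2 at macro-step 3 = 45/8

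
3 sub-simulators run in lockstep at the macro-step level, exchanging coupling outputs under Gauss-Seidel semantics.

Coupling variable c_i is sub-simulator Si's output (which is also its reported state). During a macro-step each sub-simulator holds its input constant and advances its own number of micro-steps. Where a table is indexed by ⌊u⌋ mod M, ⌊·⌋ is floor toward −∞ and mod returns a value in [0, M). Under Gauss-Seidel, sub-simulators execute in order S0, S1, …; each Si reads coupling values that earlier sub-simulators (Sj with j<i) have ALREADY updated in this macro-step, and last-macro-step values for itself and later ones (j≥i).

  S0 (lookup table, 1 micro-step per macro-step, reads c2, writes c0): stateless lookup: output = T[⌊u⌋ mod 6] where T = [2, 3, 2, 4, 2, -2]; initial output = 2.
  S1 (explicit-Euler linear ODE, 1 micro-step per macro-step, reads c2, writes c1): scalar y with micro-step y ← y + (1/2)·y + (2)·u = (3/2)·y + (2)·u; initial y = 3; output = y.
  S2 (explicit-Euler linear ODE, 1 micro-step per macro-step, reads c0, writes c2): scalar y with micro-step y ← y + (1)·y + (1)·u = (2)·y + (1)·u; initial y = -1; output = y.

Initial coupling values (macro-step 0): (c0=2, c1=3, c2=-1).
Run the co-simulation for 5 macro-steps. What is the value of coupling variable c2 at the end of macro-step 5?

c2 at macro-step 5 = -34

macro 1: S0 reads c2=-1 → after 1×micro: -2; S1 reads c2=-1 → after 1×micro: 5/2; S2 reads c0=-2 → after 1×micro: -4 ⇒ (c0=-2, c1=5/2, c2=-4)
macro 2: S0 reads c2=-4 → after 1×micro: 2; S1 reads c2=-4 → after 1×micro: -17/4; S2 reads c0=2 → after 1×micro: -6 ⇒ (c0=2, c1=-17/4, c2=-6)
macro 3: S0 reads c2=-6 → after 1×micro: 2; S1 reads c2=-6 → after 1×micro: -147/8; S2 reads c0=2 → after 1×micro: -10 ⇒ (c0=2, c1=-147/8, c2=-10)
macro 4: S0 reads c2=-10 → after 1×micro: 2; S1 reads c2=-10 → after 1×micro: -761/16; S2 reads c0=2 → after 1×micro: -18 ⇒ (c0=2, c1=-761/16, c2=-18)
macro 5: S0 reads c2=-18 → after 1×micro: 2; S1 reads c2=-18 → after 1×micro: -3435/32; S2 reads c0=2 → after 1×micro: -34 ⇒ (c0=2, c1=-3435/32, c2=-34)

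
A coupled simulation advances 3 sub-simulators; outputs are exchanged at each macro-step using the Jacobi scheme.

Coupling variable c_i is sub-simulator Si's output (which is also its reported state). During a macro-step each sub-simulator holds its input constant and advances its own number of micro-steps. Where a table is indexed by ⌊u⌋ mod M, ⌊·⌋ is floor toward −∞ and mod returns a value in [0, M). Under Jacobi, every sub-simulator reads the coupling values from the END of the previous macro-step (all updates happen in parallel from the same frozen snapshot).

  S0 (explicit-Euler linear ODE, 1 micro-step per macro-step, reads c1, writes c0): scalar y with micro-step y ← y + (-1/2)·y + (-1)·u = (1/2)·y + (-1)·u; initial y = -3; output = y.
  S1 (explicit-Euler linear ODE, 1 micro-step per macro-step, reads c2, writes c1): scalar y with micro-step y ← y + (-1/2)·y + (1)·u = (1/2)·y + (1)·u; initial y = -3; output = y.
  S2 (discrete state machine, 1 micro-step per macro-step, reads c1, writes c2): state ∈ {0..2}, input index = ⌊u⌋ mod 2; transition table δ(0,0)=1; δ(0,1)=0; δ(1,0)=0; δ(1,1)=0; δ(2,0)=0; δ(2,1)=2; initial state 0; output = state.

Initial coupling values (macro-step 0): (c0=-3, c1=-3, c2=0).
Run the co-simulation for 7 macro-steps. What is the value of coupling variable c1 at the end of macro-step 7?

c1 at macro-step 7 = 37/128

macro 1: S0 reads c1=-3 → after 1×micro: 3/2; S1 reads c2=0 → after 1×micro: -3/2; S2 reads c1=-3 → after 1×micro: 0 ⇒ (c0=3/2, c1=-3/2, c2=0)
macro 2: S0 reads c1=-3/2 → after 1×micro: 9/4; S1 reads c2=0 → after 1×micro: -3/4; S2 reads c1=-3/2 → after 1×micro: 1 ⇒ (c0=9/4, c1=-3/4, c2=1)
macro 3: S0 reads c1=-3/4 → after 1×micro: 15/8; S1 reads c2=1 → after 1×micro: 5/8; S2 reads c1=-3/4 → after 1×micro: 0 ⇒ (c0=15/8, c1=5/8, c2=0)
macro 4: S0 reads c1=5/8 → after 1×micro: 5/16; S1 reads c2=0 → after 1×micro: 5/16; S2 reads c1=5/8 → after 1×micro: 1 ⇒ (c0=5/16, c1=5/16, c2=1)
macro 5: S0 reads c1=5/16 → after 1×micro: -5/32; S1 reads c2=1 → after 1×micro: 37/32; S2 reads c1=5/16 → after 1×micro: 0 ⇒ (c0=-5/32, c1=37/32, c2=0)
macro 6: S0 reads c1=37/32 → after 1×micro: -79/64; S1 reads c2=0 → after 1×micro: 37/64; S2 reads c1=37/32 → after 1×micro: 0 ⇒ (c0=-79/64, c1=37/64, c2=0)
macro 7: S0 reads c1=37/64 → after 1×micro: -153/128; S1 reads c2=0 → after 1×micro: 37/128; S2 reads c1=37/64 → after 1×micro: 1 ⇒ (c0=-153/128, c1=37/128, c2=1)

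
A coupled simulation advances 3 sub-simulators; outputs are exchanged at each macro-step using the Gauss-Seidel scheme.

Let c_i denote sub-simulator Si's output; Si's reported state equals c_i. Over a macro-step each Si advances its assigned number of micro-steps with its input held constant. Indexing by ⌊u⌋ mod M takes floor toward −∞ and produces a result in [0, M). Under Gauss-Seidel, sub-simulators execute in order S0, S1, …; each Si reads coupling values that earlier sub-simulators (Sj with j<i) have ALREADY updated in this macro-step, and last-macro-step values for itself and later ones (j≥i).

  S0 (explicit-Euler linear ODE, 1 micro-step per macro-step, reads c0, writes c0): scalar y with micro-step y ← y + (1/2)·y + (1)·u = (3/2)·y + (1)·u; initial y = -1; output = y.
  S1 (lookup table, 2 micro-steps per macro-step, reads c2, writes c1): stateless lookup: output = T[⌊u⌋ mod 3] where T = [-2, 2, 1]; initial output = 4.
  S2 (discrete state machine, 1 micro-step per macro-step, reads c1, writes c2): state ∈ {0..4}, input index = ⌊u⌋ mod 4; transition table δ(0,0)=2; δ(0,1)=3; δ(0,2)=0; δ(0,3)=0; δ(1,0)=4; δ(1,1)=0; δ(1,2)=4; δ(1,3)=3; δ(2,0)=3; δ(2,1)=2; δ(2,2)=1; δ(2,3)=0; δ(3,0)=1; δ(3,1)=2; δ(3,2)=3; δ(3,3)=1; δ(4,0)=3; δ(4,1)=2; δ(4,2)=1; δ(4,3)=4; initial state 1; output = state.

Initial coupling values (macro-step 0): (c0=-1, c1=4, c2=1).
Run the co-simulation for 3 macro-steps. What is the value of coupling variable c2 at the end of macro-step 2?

c2 at macro-step 2 = 1

macro 1: S0 reads c0=-1 → after 1×micro: -5/2; S1 reads c2=1 → after 2×micro: 2; S2 reads c1=2 → after 1×micro: 4 ⇒ (c0=-5/2, c1=2, c2=4)
macro 2: S0 reads c0=-5/2 → after 1×micro: -25/4; S1 reads c2=4 → after 2×micro: 2; S2 reads c1=2 → after 1×micro: 1 ⇒ (c0=-25/4, c1=2, c2=1)
macro 3: S0 reads c0=-25/4 → after 1×micro: -125/8; S1 reads c2=1 → after 2×micro: 2; S2 reads c1=2 → after 1×micro: 4 ⇒ (c0=-125/8, c1=2, c2=4)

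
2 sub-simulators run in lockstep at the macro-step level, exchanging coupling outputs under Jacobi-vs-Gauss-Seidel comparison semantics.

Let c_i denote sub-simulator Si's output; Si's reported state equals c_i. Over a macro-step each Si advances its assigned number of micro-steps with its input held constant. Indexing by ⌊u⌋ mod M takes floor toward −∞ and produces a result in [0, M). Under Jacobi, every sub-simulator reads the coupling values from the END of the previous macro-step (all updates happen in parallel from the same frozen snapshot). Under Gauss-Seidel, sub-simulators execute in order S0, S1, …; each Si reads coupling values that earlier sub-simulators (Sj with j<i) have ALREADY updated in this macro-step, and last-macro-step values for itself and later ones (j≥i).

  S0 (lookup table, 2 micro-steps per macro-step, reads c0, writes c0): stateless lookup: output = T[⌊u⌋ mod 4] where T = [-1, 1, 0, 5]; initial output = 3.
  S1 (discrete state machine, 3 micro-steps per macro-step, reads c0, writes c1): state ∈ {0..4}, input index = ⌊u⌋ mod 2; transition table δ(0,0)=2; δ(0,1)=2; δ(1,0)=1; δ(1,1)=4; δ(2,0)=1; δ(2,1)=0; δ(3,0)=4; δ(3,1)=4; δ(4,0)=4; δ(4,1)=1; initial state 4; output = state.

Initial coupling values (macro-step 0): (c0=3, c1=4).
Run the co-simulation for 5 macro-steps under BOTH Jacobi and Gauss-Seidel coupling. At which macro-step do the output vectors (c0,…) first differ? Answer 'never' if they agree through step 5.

[Jacobi] macro 1: S0 reads c0=3 → after 2×micro: 5; S1 reads c0=3 → after 3×micro: 1 ⇒ (c0=5, c1=1)
[Jacobi] macro 2: S0 reads c0=5 → after 2×micro: 1; S1 reads c0=5 → after 3×micro: 4 ⇒ (c0=1, c1=4)
[Jacobi] macro 3: S0 reads c0=1 → after 2×micro: 1; S1 reads c0=1 → after 3×micro: 1 ⇒ (c0=1, c1=1)
[Jacobi] macro 4: S0 reads c0=1 → after 2×micro: 1; S1 reads c0=1 → after 3×micro: 4 ⇒ (c0=1, c1=4)
[Jacobi] macro 5: S0 reads c0=1 → after 2×micro: 1; S1 reads c0=1 → after 3×micro: 1 ⇒ (c0=1, c1=1)
[Gauss-Seidel] macro 1: S0 reads c0=3 → after 2×micro: 5; S1 reads c0=5 → after 3×micro: 1 ⇒ (c0=5, c1=1)
[Gauss-Seidel] macro 2: S0 reads c0=5 → after 2×micro: 1; S1 reads c0=1 → after 3×micro: 4 ⇒ (c0=1, c1=4)
[Gauss-Seidel] macro 3: S0 reads c0=1 → after 2×micro: 1; S1 reads c0=1 → after 3×micro: 1 ⇒ (c0=1, c1=1)
[Gauss-Seidel] macro 4: S0 reads c0=1 → after 2×micro: 1; S1 reads c0=1 → after 3×micro: 4 ⇒ (c0=1, c1=4)
[Gauss-Seidel] macro 5: S0 reads c0=1 → after 2×micro: 1; S1 reads c0=1 → after 3×micro: 1 ⇒ (c0=1, c1=1)

first divergence at macro-step: never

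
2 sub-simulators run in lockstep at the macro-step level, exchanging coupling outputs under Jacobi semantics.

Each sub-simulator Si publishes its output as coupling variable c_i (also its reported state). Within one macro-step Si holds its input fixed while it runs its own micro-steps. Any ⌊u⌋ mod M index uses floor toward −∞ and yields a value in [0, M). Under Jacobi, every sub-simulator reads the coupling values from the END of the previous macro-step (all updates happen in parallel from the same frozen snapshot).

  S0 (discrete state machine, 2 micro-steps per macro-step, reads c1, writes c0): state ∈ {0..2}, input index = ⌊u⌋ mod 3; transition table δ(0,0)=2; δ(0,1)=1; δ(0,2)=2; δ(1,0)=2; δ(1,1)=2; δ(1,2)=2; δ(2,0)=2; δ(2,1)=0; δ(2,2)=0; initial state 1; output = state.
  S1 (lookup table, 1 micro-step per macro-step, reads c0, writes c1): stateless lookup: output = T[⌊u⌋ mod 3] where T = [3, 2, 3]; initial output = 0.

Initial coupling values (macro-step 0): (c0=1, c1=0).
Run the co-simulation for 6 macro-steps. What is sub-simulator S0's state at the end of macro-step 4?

macro 1: S0 reads c1=0 → after 2×micro: 2; S1 reads c0=1 → after 1×micro: 2 ⇒ (c0=2, c1=2)
macro 2: S0 reads c1=2 → after 2×micro: 2; S1 reads c0=2 → after 1×micro: 3 ⇒ (c0=2, c1=3)
macro 3: S0 reads c1=3 → after 2×micro: 2; S1 reads c0=2 → after 1×micro: 3 ⇒ (c0=2, c1=3)
macro 4: S0 reads c1=3 → after 2×micro: 2; S1 reads c0=2 → after 1×micro: 3 ⇒ (c0=2, c1=3)
macro 5: S0 reads c1=3 → after 2×micro: 2; S1 reads c0=2 → after 1×micro: 3 ⇒ (c0=2, c1=3)
macro 6: S0 reads c1=3 → after 2×micro: 2; S1 reads c0=2 → after 1×micro: 3 ⇒ (c0=2, c1=3)

S0 state at macro-step 4 = 2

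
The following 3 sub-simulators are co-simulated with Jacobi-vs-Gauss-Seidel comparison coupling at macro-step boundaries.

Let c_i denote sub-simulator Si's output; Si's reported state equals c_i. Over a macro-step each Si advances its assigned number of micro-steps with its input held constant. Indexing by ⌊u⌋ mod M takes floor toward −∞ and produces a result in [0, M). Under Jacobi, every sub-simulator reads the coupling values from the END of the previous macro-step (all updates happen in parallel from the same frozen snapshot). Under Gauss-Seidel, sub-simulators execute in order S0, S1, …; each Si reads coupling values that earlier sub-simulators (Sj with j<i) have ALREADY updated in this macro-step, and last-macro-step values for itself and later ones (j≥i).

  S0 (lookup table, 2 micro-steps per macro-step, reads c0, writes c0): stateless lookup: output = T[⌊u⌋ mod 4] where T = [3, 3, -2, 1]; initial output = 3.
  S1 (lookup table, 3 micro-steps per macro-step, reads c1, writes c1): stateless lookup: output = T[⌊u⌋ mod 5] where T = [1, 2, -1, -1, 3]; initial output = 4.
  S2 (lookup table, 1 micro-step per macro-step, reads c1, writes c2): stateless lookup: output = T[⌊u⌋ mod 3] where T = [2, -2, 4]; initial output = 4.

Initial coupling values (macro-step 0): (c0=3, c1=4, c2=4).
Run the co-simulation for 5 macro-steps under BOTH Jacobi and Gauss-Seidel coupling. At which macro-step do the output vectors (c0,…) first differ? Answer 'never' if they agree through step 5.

first divergence at macro-step: 1

[Jacobi] macro 1: S0 reads c0=3 → after 2×micro: 1; S1 reads c1=4 → after 3×micro: 3; S2 reads c1=4 → after 1×micro: -2 ⇒ (c0=1, c1=3, c2=-2)
[Jacobi] macro 2: S0 reads c0=1 → after 2×micro: 3; S1 reads c1=3 → after 3×micro: -1; S2 reads c1=3 → after 1×micro: 2 ⇒ (c0=3, c1=-1, c2=2)
[Jacobi] macro 3: S0 reads c0=3 → after 2×micro: 1; S1 reads c1=-1 → after 3×micro: 3; S2 reads c1=-1 → after 1×micro: 4 ⇒ (c0=1, c1=3, c2=4)
[Jacobi] macro 4: S0 reads c0=1 → after 2×micro: 3; S1 reads c1=3 → after 3×micro: -1; S2 reads c1=3 → after 1×micro: 2 ⇒ (c0=3, c1=-1, c2=2)
[Jacobi] macro 5: S0 reads c0=3 → after 2×micro: 1; S1 reads c1=-1 → after 3×micro: 3; S2 reads c1=-1 → after 1×micro: 4 ⇒ (c0=1, c1=3, c2=4)
[Gauss-Seidel] macro 1: S0 reads c0=3 → after 2×micro: 1; S1 reads c1=4 → after 3×micro: 3; S2 reads c1=3 → after 1×micro: 2 ⇒ (c0=1, c1=3, c2=2)
[Gauss-Seidel] macro 2: S0 reads c0=1 → after 2×micro: 3; S1 reads c1=3 → after 3×micro: -1; S2 reads c1=-1 → after 1×micro: 4 ⇒ (c0=3, c1=-1, c2=4)
[Gauss-Seidel] macro 3: S0 reads c0=3 → after 2×micro: 1; S1 reads c1=-1 → after 3×micro: 3; S2 reads c1=3 → after 1×micro: 2 ⇒ (c0=1, c1=3, c2=2)
[Gauss-Seidel] macro 4: S0 reads c0=1 → after 2×micro: 3; S1 reads c1=3 → after 3×micro: -1; S2 reads c1=-1 → after 1×micro: 4 ⇒ (c0=3, c1=-1, c2=4)
[Gauss-Seidel] macro 5: S0 reads c0=3 → after 2×micro: 1; S1 reads c1=-1 → after 3×micro: 3; S2 reads c1=3 → after 1×micro: 2 ⇒ (c0=1, c1=3, c2=2)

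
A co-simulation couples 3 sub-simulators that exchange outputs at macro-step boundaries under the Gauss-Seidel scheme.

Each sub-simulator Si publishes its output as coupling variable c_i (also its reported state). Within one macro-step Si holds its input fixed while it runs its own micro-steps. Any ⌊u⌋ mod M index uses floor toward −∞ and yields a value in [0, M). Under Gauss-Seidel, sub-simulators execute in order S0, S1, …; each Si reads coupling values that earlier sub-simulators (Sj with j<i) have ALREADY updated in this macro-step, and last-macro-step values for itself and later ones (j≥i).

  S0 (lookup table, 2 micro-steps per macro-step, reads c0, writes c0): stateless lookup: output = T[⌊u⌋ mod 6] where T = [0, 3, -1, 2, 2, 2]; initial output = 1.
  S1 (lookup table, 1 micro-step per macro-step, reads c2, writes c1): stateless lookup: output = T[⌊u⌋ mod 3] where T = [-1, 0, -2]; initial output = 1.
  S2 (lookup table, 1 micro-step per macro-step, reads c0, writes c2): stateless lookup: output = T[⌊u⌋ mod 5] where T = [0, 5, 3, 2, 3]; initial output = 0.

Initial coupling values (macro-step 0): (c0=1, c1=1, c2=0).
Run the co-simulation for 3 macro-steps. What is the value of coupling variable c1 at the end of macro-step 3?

macro 1: S0 reads c0=1 → after 2×micro: 3; S1 reads c2=0 → after 1×micro: -1; S2 reads c0=3 → after 1×micro: 2 ⇒ (c0=3, c1=-1, c2=2)
macro 2: S0 reads c0=3 → after 2×micro: 2; S1 reads c2=2 → after 1×micro: -2; S2 reads c0=2 → after 1×micro: 3 ⇒ (c0=2, c1=-2, c2=3)
macro 3: S0 reads c0=2 → after 2×micro: -1; S1 reads c2=3 → after 1×micro: -1; S2 reads c0=-1 → after 1×micro: 3 ⇒ (c0=-1, c1=-1, c2=3)

c1 at macro-step 3 = -1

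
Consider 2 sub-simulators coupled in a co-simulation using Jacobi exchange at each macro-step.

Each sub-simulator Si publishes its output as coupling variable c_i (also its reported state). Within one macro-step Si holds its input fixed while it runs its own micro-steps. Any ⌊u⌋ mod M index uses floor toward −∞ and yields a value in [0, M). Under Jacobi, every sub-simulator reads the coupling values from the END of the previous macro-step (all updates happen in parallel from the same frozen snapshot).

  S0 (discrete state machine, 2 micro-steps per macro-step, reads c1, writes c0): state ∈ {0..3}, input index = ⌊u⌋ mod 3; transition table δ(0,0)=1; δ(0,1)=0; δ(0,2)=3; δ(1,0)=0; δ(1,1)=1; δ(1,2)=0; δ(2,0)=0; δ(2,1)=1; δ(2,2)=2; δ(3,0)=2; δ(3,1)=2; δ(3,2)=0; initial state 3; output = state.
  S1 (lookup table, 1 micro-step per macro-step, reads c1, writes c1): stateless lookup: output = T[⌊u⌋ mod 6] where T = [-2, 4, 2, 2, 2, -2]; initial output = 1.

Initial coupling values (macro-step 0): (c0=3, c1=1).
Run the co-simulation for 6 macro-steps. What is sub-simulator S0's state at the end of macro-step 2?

S0 state at macro-step 2 = 1

macro 1: S0 reads c1=1 → after 2×micro: 1; S1 reads c1=1 → after 1×micro: 4 ⇒ (c0=1, c1=4)
macro 2: S0 reads c1=4 → after 2×micro: 1; S1 reads c1=4 → after 1×micro: 2 ⇒ (c0=1, c1=2)
macro 3: S0 reads c1=2 → after 2×micro: 3; S1 reads c1=2 → after 1×micro: 2 ⇒ (c0=3, c1=2)
macro 4: S0 reads c1=2 → after 2×micro: 3; S1 reads c1=2 → after 1×micro: 2 ⇒ (c0=3, c1=2)
macro 5: S0 reads c1=2 → after 2×micro: 3; S1 reads c1=2 → after 1×micro: 2 ⇒ (c0=3, c1=2)
macro 6: S0 reads c1=2 → after 2×micro: 3; S1 reads c1=2 → after 1×micro: 2 ⇒ (c0=3, c1=2)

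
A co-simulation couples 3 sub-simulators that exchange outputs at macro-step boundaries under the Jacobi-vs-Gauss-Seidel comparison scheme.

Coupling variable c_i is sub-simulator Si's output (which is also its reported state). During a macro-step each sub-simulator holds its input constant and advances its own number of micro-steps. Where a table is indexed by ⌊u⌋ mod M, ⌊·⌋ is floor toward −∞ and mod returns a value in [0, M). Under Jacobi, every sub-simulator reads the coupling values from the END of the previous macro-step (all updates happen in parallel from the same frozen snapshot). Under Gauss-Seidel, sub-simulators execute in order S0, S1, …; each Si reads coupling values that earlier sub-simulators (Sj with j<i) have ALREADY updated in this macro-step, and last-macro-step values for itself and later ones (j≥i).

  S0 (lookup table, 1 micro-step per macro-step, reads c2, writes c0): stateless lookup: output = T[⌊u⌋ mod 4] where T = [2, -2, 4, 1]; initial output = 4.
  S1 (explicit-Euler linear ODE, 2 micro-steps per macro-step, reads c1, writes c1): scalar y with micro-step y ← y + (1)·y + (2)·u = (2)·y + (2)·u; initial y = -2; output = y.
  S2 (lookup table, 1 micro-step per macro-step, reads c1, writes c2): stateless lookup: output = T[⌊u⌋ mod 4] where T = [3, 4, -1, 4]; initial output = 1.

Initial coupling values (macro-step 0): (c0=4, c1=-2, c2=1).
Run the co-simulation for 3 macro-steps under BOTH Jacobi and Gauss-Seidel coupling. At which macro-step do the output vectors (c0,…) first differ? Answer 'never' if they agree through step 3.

first divergence at macro-step: 1

[Jacobi] macro 1: S0 reads c2=1 → after 1×micro: -2; S1 reads c1=-2 → after 2×micro: -20; S2 reads c1=-2 → after 1×micro: -1 ⇒ (c0=-2, c1=-20, c2=-1)
[Jacobi] macro 2: S0 reads c2=-1 → after 1×micro: 1; S1 reads c1=-20 → after 2×micro: -200; S2 reads c1=-20 → after 1×micro: 3 ⇒ (c0=1, c1=-200, c2=3)
[Jacobi] macro 3: S0 reads c2=3 → after 1×micro: 1; S1 reads c1=-200 → after 2×micro: -2000; S2 reads c1=-200 → after 1×micro: 3 ⇒ (c0=1, c1=-2000, c2=3)
[Gauss-Seidel] macro 1: S0 reads c2=1 → after 1×micro: -2; S1 reads c1=-2 → after 2×micro: -20; S2 reads c1=-20 → after 1×micro: 3 ⇒ (c0=-2, c1=-20, c2=3)
[Gauss-Seidel] macro 2: S0 reads c2=3 → after 1×micro: 1; S1 reads c1=-20 → after 2×micro: -200; S2 reads c1=-200 → after 1×micro: 3 ⇒ (c0=1, c1=-200, c2=3)
[Gauss-Seidel] macro 3: S0 reads c2=3 → after 1×micro: 1; S1 reads c1=-200 → after 2×micro: -2000; S2 reads c1=-2000 → after 1×micro: 3 ⇒ (c0=1, c1=-2000, c2=3)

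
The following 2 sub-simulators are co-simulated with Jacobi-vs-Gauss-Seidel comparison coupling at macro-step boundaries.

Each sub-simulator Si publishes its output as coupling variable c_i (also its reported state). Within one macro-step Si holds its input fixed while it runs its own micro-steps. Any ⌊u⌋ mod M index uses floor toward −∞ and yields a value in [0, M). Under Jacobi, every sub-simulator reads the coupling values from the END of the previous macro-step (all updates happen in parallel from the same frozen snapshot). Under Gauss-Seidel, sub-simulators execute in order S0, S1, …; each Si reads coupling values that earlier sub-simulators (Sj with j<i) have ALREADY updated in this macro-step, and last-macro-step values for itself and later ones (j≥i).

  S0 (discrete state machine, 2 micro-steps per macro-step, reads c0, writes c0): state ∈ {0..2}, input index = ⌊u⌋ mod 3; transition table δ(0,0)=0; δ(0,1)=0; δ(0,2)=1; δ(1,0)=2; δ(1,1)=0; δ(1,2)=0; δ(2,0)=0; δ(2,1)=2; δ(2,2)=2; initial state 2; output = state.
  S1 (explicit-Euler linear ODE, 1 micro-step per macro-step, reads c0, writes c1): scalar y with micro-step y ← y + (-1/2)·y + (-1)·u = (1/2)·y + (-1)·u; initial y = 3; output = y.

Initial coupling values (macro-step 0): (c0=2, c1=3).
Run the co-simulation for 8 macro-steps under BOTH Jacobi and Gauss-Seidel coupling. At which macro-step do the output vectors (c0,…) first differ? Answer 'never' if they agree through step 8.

first divergence at macro-step: never

[Jacobi] macro 1: S0 reads c0=2 → after 2×micro: 2; S1 reads c0=2 → after 1×micro: -1/2 ⇒ (c0=2, c1=-1/2)
[Jacobi] macro 2: S0 reads c0=2 → after 2×micro: 2; S1 reads c0=2 → after 1×micro: -9/4 ⇒ (c0=2, c1=-9/4)
[Jacobi] macro 3: S0 reads c0=2 → after 2×micro: 2; S1 reads c0=2 → after 1×micro: -25/8 ⇒ (c0=2, c1=-25/8)
[Jacobi] macro 4: S0 reads c0=2 → after 2×micro: 2; S1 reads c0=2 → after 1×micro: -57/16 ⇒ (c0=2, c1=-57/16)
[Jacobi] macro 5: S0 reads c0=2 → after 2×micro: 2; S1 reads c0=2 → after 1×micro: -121/32 ⇒ (c0=2, c1=-121/32)
[Jacobi] macro 6: S0 reads c0=2 → after 2×micro: 2; S1 reads c0=2 → after 1×micro: -249/64 ⇒ (c0=2, c1=-249/64)
[Jacobi] macro 7: S0 reads c0=2 → after 2×micro: 2; S1 reads c0=2 → after 1×micro: -505/128 ⇒ (c0=2, c1=-505/128)
[Jacobi] macro 8: S0 reads c0=2 → after 2×micro: 2; S1 reads c0=2 → after 1×micro: -1017/256 ⇒ (c0=2, c1=-1017/256)
[Gauss-Seidel] macro 1: S0 reads c0=2 → after 2×micro: 2; S1 reads c0=2 → after 1×micro: -1/2 ⇒ (c0=2, c1=-1/2)
[Gauss-Seidel] macro 2: S0 reads c0=2 → after 2×micro: 2; S1 reads c0=2 → after 1×micro: -9/4 ⇒ (c0=2, c1=-9/4)
[Gauss-Seidel] macro 3: S0 reads c0=2 → after 2×micro: 2; S1 reads c0=2 → after 1×micro: -25/8 ⇒ (c0=2, c1=-25/8)
[Gauss-Seidel] macro 4: S0 reads c0=2 → after 2×micro: 2; S1 reads c0=2 → after 1×micro: -57/16 ⇒ (c0=2, c1=-57/16)
[Gauss-Seidel] macro 5: S0 reads c0=2 → after 2×micro: 2; S1 reads c0=2 → after 1×micro: -121/32 ⇒ (c0=2, c1=-121/32)
[Gauss-Seidel] macro 6: S0 reads c0=2 → after 2×micro: 2; S1 reads c0=2 → after 1×micro: -249/64 ⇒ (c0=2, c1=-249/64)
[Gauss-Seidel] macro 7: S0 reads c0=2 → after 2×micro: 2; S1 reads c0=2 → after 1×micro: -505/128 ⇒ (c0=2, c1=-505/128)
[Gauss-Seidel] macro 8: S0 reads c0=2 → after 2×micro: 2; S1 reads c0=2 → after 1×micro: -1017/256 ⇒ (c0=2, c1=-1017/256)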